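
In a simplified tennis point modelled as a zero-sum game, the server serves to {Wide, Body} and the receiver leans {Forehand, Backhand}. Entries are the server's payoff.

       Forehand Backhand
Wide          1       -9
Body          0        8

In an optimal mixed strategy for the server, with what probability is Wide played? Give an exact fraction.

Row minima: Wide → -9, Body → 0; maximin = 0.
Column maxima: Forehand → 1, Backhand → 8; minimax = 1.
0 ≠ 1, so there is no saddle point; optimal play is mixed.
Let the server play Wide with probability p. Expected payoff against Forehand: 1p + 0(1−p) = p; against Backhand: (-9)p + 8(1−p) = −17p + 8.
Setting these equal: p = −17p + 8 ⇒ 18p = 8 ⇒ p = 4/9, and the value is (1)·(4/9) = 4/9.
For the receiver: with q = P(Forehand), equating Wide's and Body's payoffs gives 10q − 9 = −8q + 8 ⇒ q = 17/18.

4/9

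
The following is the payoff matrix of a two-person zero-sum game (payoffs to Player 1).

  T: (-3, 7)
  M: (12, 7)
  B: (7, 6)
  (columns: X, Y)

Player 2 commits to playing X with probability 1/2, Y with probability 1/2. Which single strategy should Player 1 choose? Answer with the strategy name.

Expected payoff of T: (1/2)·(-3) + (1/2)·7 = 2.
Expected payoff of M: (1/2)·12 + (1/2)·7 = 19/2.
Expected payoff of B: (1/2)·7 + (1/2)·6 = 13/2.
The largest is 19/2, so Player 1's best response is M.

M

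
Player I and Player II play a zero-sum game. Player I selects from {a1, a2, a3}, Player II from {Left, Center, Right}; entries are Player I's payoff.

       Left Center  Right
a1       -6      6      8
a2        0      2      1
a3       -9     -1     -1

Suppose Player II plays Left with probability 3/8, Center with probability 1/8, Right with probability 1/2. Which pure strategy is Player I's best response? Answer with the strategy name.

a1

Expected payoff of a1: (3/8)·(-6) + (1/8)·6 + (1/2)·8 = 5/2.
Expected payoff of a2: (3/8)·0 + (1/8)·2 + (1/2)·1 = 3/4.
Expected payoff of a3: (3/8)·(-9) + (1/8)·(-1) + (1/2)·(-1) = -4.
The largest is 5/2, so Player I's best response is a1.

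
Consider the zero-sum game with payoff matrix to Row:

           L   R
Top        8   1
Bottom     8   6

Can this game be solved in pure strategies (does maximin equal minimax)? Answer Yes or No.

Yes

Row minima: Top → 1, Bottom → 6; maximin = 6.
Column maxima: L → 8, R → 6; minimax = 6.
maximin = minimax = 6, so a saddle point exists.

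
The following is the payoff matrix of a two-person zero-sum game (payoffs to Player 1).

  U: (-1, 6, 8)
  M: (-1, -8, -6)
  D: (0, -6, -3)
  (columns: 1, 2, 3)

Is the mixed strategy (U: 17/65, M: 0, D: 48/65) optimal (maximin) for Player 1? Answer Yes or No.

No

Against 1 this mix gives (17/65)·(-1) + (48/65)·0 = -17/65.
Against 2 this mix gives (17/65)·6 + (48/65)·(-6) = -186/65.
Against 3 this mix gives (17/65)·8 + (48/65)·(-3) = -8/65.
Player 2 will play 2, holding Player 1 to -186/65. Shifting weight toward the row that does better against 2 would raise this floor (the equalizing mix achieves -6/13 against both 2 and 1), so the proposed strategy is not optimal.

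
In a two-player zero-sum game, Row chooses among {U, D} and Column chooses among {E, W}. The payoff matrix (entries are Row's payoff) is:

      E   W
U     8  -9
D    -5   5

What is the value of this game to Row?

-5/27

Row minima: U → -9, D → -5; maximin = -5.
Column maxima: E → 8, W → 5; minimax = 5.
-5 ≠ 5, so there is no saddle point; optimal play is mixed.
Let Row play U with probability p. Expected payoff against E: 8p + (-5)(1−p) = 13p − 5; against W: (-9)p + 5(1−p) = −14p + 5.
Setting these equal: 13p − 5 = −14p + 5 ⇒ 27p = 10 ⇒ p = 10/27, and the value is (13)·(10/27) − 5 = -5/27.
For Column: with q = P(E), equating U's and D's payoffs gives 17q − 9 = −10q + 5 ⇒ q = 14/27.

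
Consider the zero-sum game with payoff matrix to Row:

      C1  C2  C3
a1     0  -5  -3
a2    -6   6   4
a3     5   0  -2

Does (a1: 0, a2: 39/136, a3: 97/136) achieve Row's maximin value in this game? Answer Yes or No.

No

Against C1 this mix gives (39/136)·(-6) + (97/136)·5 = 251/136.
Against C2 this mix gives (39/136)·6 + (97/136)·0 = 117/68.
Against C3 this mix gives (39/136)·4 + (97/136)·(-2) = -19/68.
Column will play C3, holding Row to -19/68. Shifting weight toward the row that does better against C3 would raise this floor (the equalizing mix achieves 8/17 against both C3 and C1), so the proposed strategy is not optimal.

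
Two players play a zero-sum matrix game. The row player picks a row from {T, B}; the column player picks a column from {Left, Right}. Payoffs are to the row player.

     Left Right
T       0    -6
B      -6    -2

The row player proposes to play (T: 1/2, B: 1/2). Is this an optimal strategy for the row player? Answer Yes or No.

Against Left this mix gives (1/2)·0 + (1/2)·(-6) = -3.
Against Right this mix gives (1/2)·(-6) + (1/2)·(-2) = -4.
The column player will play Right, holding the row player to -4. Shifting weight toward the row that does better against Right would raise this floor (the equalizing mix achieves -18/5 against both Right and Left), so the proposed strategy is not optimal.

No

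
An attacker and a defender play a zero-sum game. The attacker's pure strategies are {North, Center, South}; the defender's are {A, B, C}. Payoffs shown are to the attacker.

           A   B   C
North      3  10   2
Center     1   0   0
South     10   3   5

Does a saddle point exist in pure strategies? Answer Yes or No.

No

Row minima: North → 2, Center → 0, South → 3; maximin = 3.
Column maxima: A → 10, B → 10, C → 5; minimax = 5.
3 ≠ 5, so no pure-strategy equilibrium exists.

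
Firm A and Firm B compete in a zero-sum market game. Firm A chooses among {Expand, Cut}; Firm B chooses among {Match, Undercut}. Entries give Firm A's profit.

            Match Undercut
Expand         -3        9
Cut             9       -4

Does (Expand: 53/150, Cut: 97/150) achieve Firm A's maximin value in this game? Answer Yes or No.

Against Match this mix gives (53/150)·(-3) + (97/150)·9 = 119/25.
Against Undercut this mix gives (53/150)·9 + (97/150)·(-4) = 89/150.
Firm B will play Undercut, holding Firm A to 89/150. Shifting weight toward the row that does better against Undercut would raise this floor (the equalizing mix achieves 69/25 against both Undercut and Match), so the proposed strategy is not optimal.

No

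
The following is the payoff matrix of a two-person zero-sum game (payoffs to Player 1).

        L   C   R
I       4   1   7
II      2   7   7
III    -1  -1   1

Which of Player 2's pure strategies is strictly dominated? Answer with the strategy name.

R

L holds Player 1's payoff strictly below R in every row: 4 < 7, 2 < 7, -1 < 1.
So R is strictly dominated for Player 2.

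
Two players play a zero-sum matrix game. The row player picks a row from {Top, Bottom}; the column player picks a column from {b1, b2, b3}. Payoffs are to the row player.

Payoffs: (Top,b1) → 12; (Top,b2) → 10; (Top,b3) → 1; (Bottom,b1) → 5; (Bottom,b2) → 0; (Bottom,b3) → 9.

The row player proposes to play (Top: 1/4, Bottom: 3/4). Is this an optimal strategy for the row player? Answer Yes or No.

Against b1 this mix gives (1/4)·12 + (3/4)·5 = 27/4.
Against b2 this mix gives (1/4)·10 + (3/4)·0 = 5/2.
Against b3 this mix gives (1/4)·1 + (3/4)·9 = 7.
The column player will play b2, holding the row player to 5/2. Shifting weight toward the row that does better against b2 would raise this floor (the equalizing mix achieves 5 against both b2 and b3), so the proposed strategy is not optimal.

No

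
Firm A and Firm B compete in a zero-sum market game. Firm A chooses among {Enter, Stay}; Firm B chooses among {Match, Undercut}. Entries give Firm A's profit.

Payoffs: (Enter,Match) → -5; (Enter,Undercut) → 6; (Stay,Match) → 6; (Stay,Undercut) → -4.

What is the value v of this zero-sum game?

Row minima: Enter → -5, Stay → -4; maximin = -4.
Column maxima: Match → 6, Undercut → 6; minimax = 6.
-4 ≠ 6, so there is no saddle point; optimal play is mixed.
Let Firm A play Enter with probability p. Expected payoff against Match: (-5)p + 6(1−p) = −11p + 6; against Undercut: 6p + (-4)(1−p) = 10p − 4.
Setting these equal: −11p + 6 = 10p − 4 ⇒ −21p = -10 ⇒ p = 10/21, and the value is (-11)·(10/21) + 6 = 16/21.
For Firm B: with q = P(Match), equating Enter's and Stay's payoffs gives −11q + 6 = 10q − 4 ⇒ q = 10/21.

16/21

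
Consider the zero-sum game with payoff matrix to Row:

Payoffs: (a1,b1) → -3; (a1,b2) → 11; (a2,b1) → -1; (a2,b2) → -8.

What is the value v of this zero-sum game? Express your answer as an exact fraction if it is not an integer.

Row minima: a1 → -3, a2 → -8; maximin = -3.
Column maxima: b1 → -1, b2 → 11; minimax = -1.
-3 ≠ -1, so there is no saddle point; optimal play is mixed.
Let Row play a1 with probability p. Expected payoff against b1: (-3)p + (-1)(1−p) = −2p − 1; against b2: 11p + (-8)(1−p) = 19p − 8.
Setting these equal: −2p − 1 = 19p − 8 ⇒ −21p = -7 ⇒ p = 1/3, and the value is (-2)·(1/3) − 1 = -5/3.
For Column: with q = P(b1), equating a1's and a2's payoffs gives −14q + 11 = 7q − 8 ⇒ q = 19/21.

-5/3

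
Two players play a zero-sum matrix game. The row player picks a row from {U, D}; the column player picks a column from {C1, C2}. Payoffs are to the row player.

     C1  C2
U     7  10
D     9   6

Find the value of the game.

Row minima: U → 7, D → 6; maximin = 7.
Column maxima: C1 → 9, C2 → 10; minimax = 9.
7 ≠ 9, so there is no saddle point; optimal play is mixed.
Let the row player play U with probability p. Expected payoff against C1: 7p + 9(1−p) = −2p + 9; against C2: 10p + 6(1−p) = 4p + 6.
Setting these equal: −2p + 9 = 4p + 6 ⇒ −6p = -3 ⇒ p = 1/2, and the value is (-2)·(1/2) + 9 = 8.
For the column player: with q = P(C1), equating U's and D's payoffs gives −3q + 10 = 3q + 6 ⇒ q = 2/3.

8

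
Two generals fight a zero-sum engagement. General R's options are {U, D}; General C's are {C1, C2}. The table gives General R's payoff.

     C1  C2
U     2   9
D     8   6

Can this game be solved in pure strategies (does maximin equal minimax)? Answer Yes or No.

Row minima: U → 2, D → 6; maximin = 6.
Column maxima: C1 → 8, C2 → 9; minimax = 8.
6 ≠ 8, so no pure-strategy equilibrium exists.

No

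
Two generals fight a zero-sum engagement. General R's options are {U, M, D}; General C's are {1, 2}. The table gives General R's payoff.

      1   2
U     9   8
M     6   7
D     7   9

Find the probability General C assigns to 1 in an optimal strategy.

1/3

Row minima: U → 8, M → 6, D → 7; maximin = 8.
Column maxima: 1 → 9, 2 → 9; minimax = 9.
8 ≠ 9, so there is no saddle point; optimal play is mixed.
M is strictly dominated by U, so General R never plays it.
On the remaining 2×2 (U, D vs 1, 2):
Let General R play U with probability p. Expected payoff against 1: 9p + 7(1−p) = 2p + 7; against 2: 8p + 9(1−p) = −p + 9.
Setting these equal: 2p + 7 = −p + 9 ⇒ 3p = 2 ⇒ p = 2/3, and the value is (2)·(2/3) + 7 = 25/3.
For General C: with q = P(1), equating U's and D's payoffs gives q + 8 = −2q + 9 ⇒ q = 1/3.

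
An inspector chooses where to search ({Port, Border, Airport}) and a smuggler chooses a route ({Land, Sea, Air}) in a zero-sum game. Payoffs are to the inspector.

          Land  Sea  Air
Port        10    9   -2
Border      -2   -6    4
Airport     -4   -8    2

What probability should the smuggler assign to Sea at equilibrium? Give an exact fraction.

Row minima: Port → -2, Border → -6, Airport → -8; maximin = -2.
Column maxima: Land → 10, Sea → 9, Air → 4; minimax = 4.
-2 ≠ 4, so there is no saddle point; optimal play is mixed.
Airport is strictly dominated by Border, so the inspector never plays it.
Land is strictly dominated by Sea (it gives the inspector strictly more in every row), so the smuggler never plays it.
On the remaining 2×2 (Port, Border vs Sea, Air):
Let the inspector play Port with probability p. Expected payoff against Sea: 9p + (-6)(1−p) = 15p − 6; against Air: (-2)p + 4(1−p) = −6p + 4.
Setting these equal: 15p − 6 = −6p + 4 ⇒ 21p = 10 ⇒ p = 10/21, and the value is (15)·(10/21) − 6 = 8/7.
For the smuggler: with q = P(Sea), equating Port's and Border's payoffs gives 11q − 2 = −10q + 4 ⇒ q = 2/7.

2/7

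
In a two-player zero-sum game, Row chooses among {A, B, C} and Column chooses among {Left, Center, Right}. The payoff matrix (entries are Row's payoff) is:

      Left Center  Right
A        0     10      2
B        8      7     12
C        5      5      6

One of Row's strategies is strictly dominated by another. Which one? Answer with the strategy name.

B gives a strictly higher payoff than C against every column: 8 > 5, 7 > 5, 12 > 6.
So C is strictly dominated and Row never plays it.

C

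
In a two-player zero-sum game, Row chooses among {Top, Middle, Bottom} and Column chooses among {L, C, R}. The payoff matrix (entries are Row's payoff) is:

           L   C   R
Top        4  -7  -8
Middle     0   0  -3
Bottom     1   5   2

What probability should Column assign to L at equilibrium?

Row minima: Top → -8, Middle → -3, Bottom → 1; maximin = 1.
Column maxima: L → 4, C → 5, R → 2; minimax = 2.
1 ≠ 2, so there is no saddle point; optimal play is mixed.
Middle is strictly dominated by Bottom, so Row never plays it.
C is strictly dominated by R (it gives Row strictly more in every row), so Column never plays it.
On the remaining 2×2 (Top, Bottom vs L, R):
Let Row play Top with probability p. Expected payoff against L: 4p + 1(1−p) = 3p + 1; against R: (-8)p + 2(1−p) = −10p + 2.
Setting these equal: 3p + 1 = −10p + 2 ⇒ 13p = 1 ⇒ p = 1/13, and the value is (3)·(1/13) + 1 = 16/13.
For Column: with q = P(L), equating Top's and Bottom's payoffs gives 12q − 8 = −q + 2 ⇒ q = 10/13.

10/13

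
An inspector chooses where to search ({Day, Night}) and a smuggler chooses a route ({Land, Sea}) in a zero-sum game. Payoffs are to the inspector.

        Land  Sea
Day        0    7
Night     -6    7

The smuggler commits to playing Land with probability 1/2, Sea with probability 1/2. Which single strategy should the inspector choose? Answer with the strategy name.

Expected payoff of Day: (1/2)·0 + (1/2)·7 = 7/2.
Expected payoff of Night: (1/2)·(-6) + (1/2)·7 = 1/2.
The largest is 7/2, so the inspector's best response is Day.

Day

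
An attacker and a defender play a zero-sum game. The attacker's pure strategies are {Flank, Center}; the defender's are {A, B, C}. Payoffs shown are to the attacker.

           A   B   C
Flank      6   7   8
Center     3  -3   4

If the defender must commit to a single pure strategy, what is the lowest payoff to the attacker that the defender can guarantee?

6

Column maxima: A → 6, B → 7, C → 8.
The smallest of these is 6.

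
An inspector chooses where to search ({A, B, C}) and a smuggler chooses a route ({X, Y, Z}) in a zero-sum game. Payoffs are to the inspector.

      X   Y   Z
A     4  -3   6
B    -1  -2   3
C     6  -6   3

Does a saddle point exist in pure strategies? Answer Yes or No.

Row minima: A → -3, B → -2, C → -6; maximin = -2.
Column maxima: X → 6, Y → -2, Z → 6; minimax = -2.
maximin = minimax = -2, so a saddle point exists.

Yes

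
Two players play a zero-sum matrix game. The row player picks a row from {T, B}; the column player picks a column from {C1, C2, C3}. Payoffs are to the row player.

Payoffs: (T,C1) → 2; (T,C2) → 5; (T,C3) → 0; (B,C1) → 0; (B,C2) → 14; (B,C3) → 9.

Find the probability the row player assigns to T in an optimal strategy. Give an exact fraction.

9/11

Row minima: T → 0, B → 0; maximin = 0.
Column maxima: C1 → 2, C2 → 14, C3 → 9; minimax = 2.
0 ≠ 2, so there is no saddle point; optimal play is mixed.
C2 is strictly dominated by C1 (it gives the row player strictly more in every row), so the column player never plays it.
On the remaining 2×2 (T, B vs C1, C3):
Let the row player play T with probability p. Expected payoff against C1: 2p + 0(1−p) = 2p; against C3: 0p + 9(1−p) = −9p + 9.
Setting these equal: 2p = −9p + 9 ⇒ 11p = 9 ⇒ p = 9/11, and the value is (2)·(9/11) = 18/11.
For the column player: with q = P(C1), equating T's and B's payoffs gives 2q = −9q + 9 ⇒ q = 9/11.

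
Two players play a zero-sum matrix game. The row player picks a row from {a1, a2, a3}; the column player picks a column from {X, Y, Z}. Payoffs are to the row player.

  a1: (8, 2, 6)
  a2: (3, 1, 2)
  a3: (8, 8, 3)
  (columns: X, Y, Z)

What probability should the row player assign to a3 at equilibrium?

4/9

Row minima: a1 → 2, a2 → 1, a3 → 3; maximin = 3.
Column maxima: X → 8, Y → 8, Z → 6; minimax = 6.
3 ≠ 6, so there is no saddle point; optimal play is mixed.
a2 is strictly dominated by a1, so the row player never plays it.
X is strictly dominated by Z (it gives the row player strictly more in every row), so the column player never plays it.
On the remaining 2×2 (a1, a3 vs Y, Z):
Let the row player play a1 with probability p. Expected payoff against Y: 2p + 8(1−p) = −6p + 8; against Z: 6p + 3(1−p) = 3p + 3.
Setting these equal: −6p + 8 = 3p + 3 ⇒ −9p = -5 ⇒ p = 5/9, and the value is (-6)·(5/9) + 8 = 14/3.
For the column player: with q = P(Y), equating a1's and a3's payoffs gives −4q + 6 = 5q + 3 ⇒ q = 1/3.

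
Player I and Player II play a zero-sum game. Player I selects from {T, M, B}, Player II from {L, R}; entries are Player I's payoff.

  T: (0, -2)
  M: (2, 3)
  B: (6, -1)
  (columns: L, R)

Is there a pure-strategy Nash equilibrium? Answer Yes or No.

No

Row minima: T → -2, M → 2, B → -1; maximin = 2.
Column maxima: L → 6, R → 3; minimax = 3.
2 ≠ 3, so no pure-strategy equilibrium exists.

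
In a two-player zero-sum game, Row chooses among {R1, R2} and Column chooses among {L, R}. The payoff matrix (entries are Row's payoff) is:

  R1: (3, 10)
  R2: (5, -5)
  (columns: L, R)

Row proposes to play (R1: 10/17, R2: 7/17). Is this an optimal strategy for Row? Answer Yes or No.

Against L this mix gives (10/17)·3 + (7/17)·5 = 65/17.
Against R this mix gives (10/17)·10 + (7/17)·(-5) = 65/17.
All of Column's active replies (L, R) yield 65/17, and no column does worse for Row. The mix makes Column indifferent and guarantees 65/17, so it is optimal.

Yes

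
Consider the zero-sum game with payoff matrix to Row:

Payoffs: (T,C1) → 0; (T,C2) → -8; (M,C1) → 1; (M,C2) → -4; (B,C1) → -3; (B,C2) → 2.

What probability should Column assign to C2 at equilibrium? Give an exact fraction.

Row minima: T → -8, M → -4, B → -3; maximin = -3.
Column maxima: C1 → 1, C2 → 2; minimax = 1.
-3 ≠ 1, so there is no saddle point; optimal play is mixed.
T is strictly dominated by M, so Row never plays it.
On the remaining 2×2 (M, B vs C1, C2):
Let Row play M with probability p. Expected payoff against C1: 1p + (-3)(1−p) = 4p − 3; against C2: (-4)p + 2(1−p) = −6p + 2.
Setting these equal: 4p − 3 = −6p + 2 ⇒ 10p = 5 ⇒ p = 1/2, and the value is (4)·(1/2) − 3 = -1.
For Column: with q = P(C1), equating M's and B's payoffs gives 5q − 4 = −5q + 2 ⇒ q = 3/5.

2/5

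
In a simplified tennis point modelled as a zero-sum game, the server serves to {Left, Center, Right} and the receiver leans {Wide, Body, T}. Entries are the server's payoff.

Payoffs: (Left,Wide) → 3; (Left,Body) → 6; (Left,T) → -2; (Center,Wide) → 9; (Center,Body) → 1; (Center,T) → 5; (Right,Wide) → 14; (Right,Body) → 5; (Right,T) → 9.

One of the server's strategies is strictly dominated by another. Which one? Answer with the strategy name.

Right gives a strictly higher payoff than Center against every column: 14 > 9, 5 > 1, 9 > 5.
So Center is strictly dominated and the server never plays it.

Center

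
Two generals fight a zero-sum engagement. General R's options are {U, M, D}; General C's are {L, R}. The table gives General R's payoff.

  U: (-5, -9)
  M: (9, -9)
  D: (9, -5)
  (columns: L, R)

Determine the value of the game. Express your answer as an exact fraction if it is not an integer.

-5

Row minima: U → -9, M → -9, D → -5; maximin = -5.
Column maxima: L → 9, R → -5; minimax = -5.
Since maximin = minimax = -5, there is a saddle point and the value is -5.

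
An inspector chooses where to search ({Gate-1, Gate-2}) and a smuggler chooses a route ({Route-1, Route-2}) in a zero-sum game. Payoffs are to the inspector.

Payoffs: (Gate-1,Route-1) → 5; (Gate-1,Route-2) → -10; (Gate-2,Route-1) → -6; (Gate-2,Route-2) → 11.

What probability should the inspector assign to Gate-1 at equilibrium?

17/32

Row minima: Gate-1 → -10, Gate-2 → -6; maximin = -6.
Column maxima: Route-1 → 5, Route-2 → 11; minimax = 5.
-6 ≠ 5, so there is no saddle point; optimal play is mixed.
Let the inspector play Gate-1 with probability p. Expected payoff against Route-1: 5p + (-6)(1−p) = 11p − 6; against Route-2: (-10)p + 11(1−p) = −21p + 11.
Setting these equal: 11p − 6 = −21p + 11 ⇒ 32p = 17 ⇒ p = 17/32, and the value is (11)·(17/32) − 6 = -5/32.
For the smuggler: with q = P(Route-1), equating Gate-1's and Gate-2's payoffs gives 15q − 10 = −17q + 11 ⇒ q = 21/32.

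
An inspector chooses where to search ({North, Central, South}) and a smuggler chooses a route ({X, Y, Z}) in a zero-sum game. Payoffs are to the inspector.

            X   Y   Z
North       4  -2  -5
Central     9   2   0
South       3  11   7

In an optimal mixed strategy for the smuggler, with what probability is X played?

Row minima: North → -5, Central → 0, South → 3; maximin = 3.
Column maxima: X → 9, Y → 11, Z → 7; minimax = 7.
3 ≠ 7, so there is no saddle point; optimal play is mixed.
North is strictly dominated by Central, so the inspector never plays it.
Y is strictly dominated by Z (it gives the inspector strictly more in every row), so the smuggler never plays it.
On the remaining 2×2 (Central, South vs X, Z):
Let the inspector play Central with probability p. Expected payoff against X: 9p + 3(1−p) = 6p + 3; against Z: 0p + 7(1−p) = −7p + 7.
Setting these equal: 6p + 3 = −7p + 7 ⇒ 13p = 4 ⇒ p = 4/13, and the value is (6)·(4/13) + 3 = 63/13.
For the smuggler: with q = P(X), equating Central's and South's payoffs gives 9q = −4q + 7 ⇒ q = 7/13.

7/13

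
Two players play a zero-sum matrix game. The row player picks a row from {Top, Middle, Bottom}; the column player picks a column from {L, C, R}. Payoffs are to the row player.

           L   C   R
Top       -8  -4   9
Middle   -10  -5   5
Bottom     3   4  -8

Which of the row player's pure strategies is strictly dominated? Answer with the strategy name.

Middle

Top gives a strictly higher payoff than Middle against every column: -8 > -10, -4 > -5, 9 > 5.
So Middle is strictly dominated and the row player never plays it.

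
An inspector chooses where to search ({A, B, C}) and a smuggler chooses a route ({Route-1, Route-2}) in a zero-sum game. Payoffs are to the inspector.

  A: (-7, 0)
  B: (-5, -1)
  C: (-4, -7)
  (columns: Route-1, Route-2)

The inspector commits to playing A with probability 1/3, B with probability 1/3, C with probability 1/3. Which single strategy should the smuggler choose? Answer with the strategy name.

Route-1

If the smuggler plays Route-1, the inspector's expected payoff is (1/3)·(-7) + (1/3)·(-5) + (1/3)·(-4) = -16/3.
If the smuggler plays Route-2, the inspector's expected payoff is (1/3)·0 + (1/3)·(-1) + (1/3)·(-7) = -8/3.
The smuggler minimizes the inspector's payoff; the smallest is -16/3, so the best response is Route-1.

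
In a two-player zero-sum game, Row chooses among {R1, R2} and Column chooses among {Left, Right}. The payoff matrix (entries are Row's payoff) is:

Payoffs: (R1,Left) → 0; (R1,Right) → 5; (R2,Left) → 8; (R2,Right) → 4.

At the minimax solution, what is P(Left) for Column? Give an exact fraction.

1/9

Row minima: R1 → 0, R2 → 4; maximin = 4.
Column maxima: Left → 8, Right → 5; minimax = 5.
4 ≠ 5, so there is no saddle point; optimal play is mixed.
Let Row play R1 with probability p. Expected payoff against Left: 0p + 8(1−p) = −8p + 8; against Right: 5p + 4(1−p) = p + 4.
Setting these equal: −8p + 8 = p + 4 ⇒ −9p = -4 ⇒ p = 4/9, and the value is (-8)·(4/9) + 8 = 40/9.
For Column: with q = P(Left), equating R1's and R2's payoffs gives −5q + 5 = 4q + 4 ⇒ q = 1/9.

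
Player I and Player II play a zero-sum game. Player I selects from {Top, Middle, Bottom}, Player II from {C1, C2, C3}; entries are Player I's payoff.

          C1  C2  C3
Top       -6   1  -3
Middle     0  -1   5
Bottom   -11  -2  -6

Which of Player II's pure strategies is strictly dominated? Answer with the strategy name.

C3

C1 holds Player I's payoff strictly below C3 in every row: -6 < -3, 0 < 5, -11 < -6.
So C3 is strictly dominated for Player II.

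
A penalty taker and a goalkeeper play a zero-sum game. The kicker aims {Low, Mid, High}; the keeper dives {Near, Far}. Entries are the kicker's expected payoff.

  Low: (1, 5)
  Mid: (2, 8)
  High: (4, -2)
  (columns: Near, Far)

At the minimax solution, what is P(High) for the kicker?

Row minima: Low → 1, Mid → 2, High → -2; maximin = 2.
Column maxima: Near → 4, Far → 8; minimax = 4.
2 ≠ 4, so there is no saddle point; optimal play is mixed.
Low is strictly dominated by Mid, so the kicker never plays it.
On the remaining 2×2 (Mid, High vs Near, Far):
Let the kicker play Mid with probability p. Expected payoff against Near: 2p + 4(1−p) = −2p + 4; against Far: 8p + (-2)(1−p) = 10p − 2.
Setting these equal: −2p + 4 = 10p − 2 ⇒ −12p = -6 ⇒ p = 1/2, and the value is (-2)·(1/2) + 4 = 3.
For the keeper: with q = P(Near), equating Mid's and High's payoffs gives −6q + 8 = 6q − 2 ⇒ q = 5/6.

1/2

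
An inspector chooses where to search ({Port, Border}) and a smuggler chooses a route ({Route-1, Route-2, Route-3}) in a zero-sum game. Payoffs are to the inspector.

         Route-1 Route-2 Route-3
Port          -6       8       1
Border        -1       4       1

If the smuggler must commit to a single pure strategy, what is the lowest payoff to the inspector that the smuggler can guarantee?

-1

Column maxima: Route-1 → -1, Route-2 → 8, Route-3 → 1.
The smallest of these is -1.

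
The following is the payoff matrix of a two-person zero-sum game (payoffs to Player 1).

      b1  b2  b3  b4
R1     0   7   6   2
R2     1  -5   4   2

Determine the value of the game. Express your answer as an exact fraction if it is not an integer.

7/13

Row minima: R1 → 0, R2 → -5; maximin = 0.
Column maxima: b1 → 1, b2 → 7, b3 → 6, b4 → 2; minimax = 1.
0 ≠ 1, so there is no saddle point; optimal play is mixed.
b3 is strictly dominated by b1 (it gives Player 1 strictly more in every row), so Player 2 never plays it.
b4 is strictly dominated by b1 (it gives Player 1 strictly more in every row), so Player 2 never plays it.
On the remaining 2×2 (R1, R2 vs b1, b2):
Let Player 1 play R1 with probability p. Expected payoff against b1: 0p + 1(1−p) = −p + 1; against b2: 7p + (-5)(1−p) = 12p − 5.
Setting these equal: −p + 1 = 12p − 5 ⇒ −13p = -6 ⇒ p = 6/13, and the value is (-1)·(6/13) + 1 = 7/13.
For Player 2: with q = P(b1), equating R1's and R2's payoffs gives −7q + 7 = 6q − 5 ⇒ q = 12/13.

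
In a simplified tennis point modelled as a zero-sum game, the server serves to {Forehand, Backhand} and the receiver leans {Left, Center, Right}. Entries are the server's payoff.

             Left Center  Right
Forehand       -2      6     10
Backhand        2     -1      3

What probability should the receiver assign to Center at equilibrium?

4/11

Row minima: Forehand → -2, Backhand → -1; maximin = -1.
Column maxima: Left → 2, Center → 6, Right → 10; minimax = 2.
-1 ≠ 2, so there is no saddle point; optimal play is mixed.
Right is strictly dominated by Left (it gives the server strictly more in every row), so the receiver never plays it.
On the remaining 2×2 (Forehand, Backhand vs Left, Center):
Let the server play Forehand with probability p. Expected payoff against Left: (-2)p + 2(1−p) = −4p + 2; against Center: 6p + (-1)(1−p) = 7p − 1.
Setting these equal: −4p + 2 = 7p − 1 ⇒ −11p = -3 ⇒ p = 3/11, and the value is (-4)·(3/11) + 2 = 10/11.
For the receiver: with q = P(Left), equating Forehand's and Backhand's payoffs gives −8q + 6 = 3q − 1 ⇒ q = 7/11.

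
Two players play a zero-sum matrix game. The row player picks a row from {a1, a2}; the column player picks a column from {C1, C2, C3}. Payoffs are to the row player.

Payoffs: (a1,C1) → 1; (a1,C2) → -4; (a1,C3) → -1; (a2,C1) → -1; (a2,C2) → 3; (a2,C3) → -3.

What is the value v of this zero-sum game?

Row minima: a1 → -4, a2 → -3; maximin = -3.
Column maxima: C1 → 1, C2 → 3, C3 → -1; minimax = -1.
-3 ≠ -1, so there is no saddle point; optimal play is mixed.
C1 is strictly dominated by C3 (it gives the row player strictly more in every row), so the column player never plays it.
On the remaining 2×2 (a1, a2 vs C2, C3):
Let the row player play a1 with probability p. Expected payoff against C2: (-4)p + 3(1−p) = −7p + 3; against C3: (-1)p + (-3)(1−p) = 2p − 3.
Setting these equal: −7p + 3 = 2p − 3 ⇒ −9p = -6 ⇒ p = 2/3, and the value is (-7)·(2/3) + 3 = -5/3.
For the column player: with q = P(C2), equating a1's and a2's payoffs gives −3q − 1 = 6q − 3 ⇒ q = 2/9.

-5/3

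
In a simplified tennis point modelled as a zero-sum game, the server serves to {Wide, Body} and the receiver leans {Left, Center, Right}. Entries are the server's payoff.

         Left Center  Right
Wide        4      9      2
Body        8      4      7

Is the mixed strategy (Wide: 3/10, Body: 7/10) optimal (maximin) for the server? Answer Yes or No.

Against Left this mix gives (3/10)·4 + (7/10)·8 = 34/5.
Against Center this mix gives (3/10)·9 + (7/10)·4 = 11/2.
Against Right this mix gives (3/10)·2 + (7/10)·7 = 11/2.
All of the receiver's active replies (Center, Right) yield 11/2, and no column does worse for the server. The mix makes the receiver indifferent and guarantees 11/2, so it is optimal.

Yes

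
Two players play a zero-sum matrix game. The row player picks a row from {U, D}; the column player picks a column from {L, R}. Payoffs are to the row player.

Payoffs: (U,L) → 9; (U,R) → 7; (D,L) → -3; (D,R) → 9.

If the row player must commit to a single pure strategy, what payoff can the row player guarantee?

Row minima: U → 7, D → -3.
The best of these is 7.

7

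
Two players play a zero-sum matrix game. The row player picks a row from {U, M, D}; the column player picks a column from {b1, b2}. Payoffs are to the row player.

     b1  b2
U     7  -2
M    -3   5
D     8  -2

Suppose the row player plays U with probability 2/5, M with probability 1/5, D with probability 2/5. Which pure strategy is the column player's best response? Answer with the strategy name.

b2

If the column player plays b1, the row player's expected payoff is (2/5)·7 + (1/5)·(-3) + (2/5)·8 = 27/5.
If the column player plays b2, the row player's expected payoff is (2/5)·(-2) + (1/5)·5 + (2/5)·(-2) = -3/5.
The column player minimizes the row player's payoff; the smallest is -3/5, so the best response is b2.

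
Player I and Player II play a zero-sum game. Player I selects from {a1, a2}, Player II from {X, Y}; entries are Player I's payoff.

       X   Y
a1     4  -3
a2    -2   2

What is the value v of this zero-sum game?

2/11

Row minima: a1 → -3, a2 → -2; maximin = -2.
Column maxima: X → 4, Y → 2; minimax = 2.
-2 ≠ 2, so there is no saddle point; optimal play is mixed.
Let Player I play a1 with probability p. Expected payoff against X: 4p + (-2)(1−p) = 6p − 2; against Y: (-3)p + 2(1−p) = −5p + 2.
Setting these equal: 6p − 2 = −5p + 2 ⇒ 11p = 4 ⇒ p = 4/11, and the value is (6)·(4/11) − 2 = 2/11.
For Player II: with q = P(X), equating a1's and a2's payoffs gives 7q − 3 = −4q + 2 ⇒ q = 5/11.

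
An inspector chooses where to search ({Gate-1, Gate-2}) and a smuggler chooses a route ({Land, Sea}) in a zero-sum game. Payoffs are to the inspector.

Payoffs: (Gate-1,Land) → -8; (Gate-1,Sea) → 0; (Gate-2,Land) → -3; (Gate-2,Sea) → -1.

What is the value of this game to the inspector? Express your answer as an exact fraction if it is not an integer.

-3

Row minima: Gate-1 → -8, Gate-2 → -3; maximin = -3.
Column maxima: Land → -3, Sea → 0; minimax = -3.
Since maximin = minimax = -3, there is a saddle point and the value is -3.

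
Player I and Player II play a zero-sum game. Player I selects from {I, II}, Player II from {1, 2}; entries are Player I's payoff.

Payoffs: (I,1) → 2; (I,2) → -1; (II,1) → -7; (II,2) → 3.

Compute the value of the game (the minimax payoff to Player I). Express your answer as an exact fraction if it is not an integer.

Row minima: I → -1, II → -7; maximin = -1.
Column maxima: 1 → 2, 2 → 3; minimax = 2.
-1 ≠ 2, so there is no saddle point; optimal play is mixed.
Let Player I play I with probability p. Expected payoff against 1: 2p + (-7)(1−p) = 9p − 7; against 2: (-1)p + 3(1−p) = −4p + 3.
Setting these equal: 9p − 7 = −4p + 3 ⇒ 13p = 10 ⇒ p = 10/13, and the value is (9)·(10/13) − 7 = -1/13.
For Player II: with q = P(1), equating I's and II's payoffs gives 3q − 1 = −10q + 3 ⇒ q = 4/13.

-1/13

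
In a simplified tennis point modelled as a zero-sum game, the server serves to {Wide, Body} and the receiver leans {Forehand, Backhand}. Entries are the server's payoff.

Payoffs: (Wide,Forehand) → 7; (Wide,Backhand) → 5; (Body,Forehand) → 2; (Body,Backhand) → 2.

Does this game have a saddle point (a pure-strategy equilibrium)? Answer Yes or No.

Yes

Row minima: Wide → 5, Body → 2; maximin = 5.
Column maxima: Forehand → 7, Backhand → 5; minimax = 5.
maximin = minimax = 5, so a saddle point exists.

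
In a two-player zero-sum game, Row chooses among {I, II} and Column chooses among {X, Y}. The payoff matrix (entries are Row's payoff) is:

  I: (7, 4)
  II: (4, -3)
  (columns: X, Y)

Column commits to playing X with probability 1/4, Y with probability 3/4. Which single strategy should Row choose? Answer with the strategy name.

I

Expected payoff of I: (1/4)·7 + (3/4)·4 = 19/4.
Expected payoff of II: (1/4)·4 + (3/4)·(-3) = -5/4.
The largest is 19/4, so Row's best response is I.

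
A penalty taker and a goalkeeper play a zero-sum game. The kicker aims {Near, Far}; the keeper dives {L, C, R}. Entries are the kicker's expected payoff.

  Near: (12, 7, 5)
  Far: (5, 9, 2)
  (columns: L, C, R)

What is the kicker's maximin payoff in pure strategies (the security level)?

Row minima: Near → 5, Far → 2.
The best of these is 5.

5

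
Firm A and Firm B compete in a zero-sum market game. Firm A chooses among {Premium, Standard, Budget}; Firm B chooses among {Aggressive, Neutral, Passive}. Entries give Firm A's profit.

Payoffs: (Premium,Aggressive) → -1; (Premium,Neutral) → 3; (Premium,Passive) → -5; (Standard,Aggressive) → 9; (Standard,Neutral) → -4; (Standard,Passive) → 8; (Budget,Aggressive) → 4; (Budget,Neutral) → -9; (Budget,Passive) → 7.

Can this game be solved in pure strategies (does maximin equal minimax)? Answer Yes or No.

Row minima: Premium → -5, Standard → -4, Budget → -9; maximin = -4.
Column maxima: Aggressive → 9, Neutral → 3, Passive → 8; minimax = 3.
-4 ≠ 3, so no pure-strategy equilibrium exists.

No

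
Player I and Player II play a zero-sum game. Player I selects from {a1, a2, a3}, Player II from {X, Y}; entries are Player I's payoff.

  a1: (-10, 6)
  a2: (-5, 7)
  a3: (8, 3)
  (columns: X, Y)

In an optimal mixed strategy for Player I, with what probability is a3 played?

12/17

Row minima: a1 → -10, a2 → -5, a3 → 3; maximin = 3.
Column maxima: X → 8, Y → 7; minimax = 7.
3 ≠ 7, so there is no saddle point; optimal play is mixed.
a1 is strictly dominated by a2, so Player I never plays it.
On the remaining 2×2 (a2, a3 vs X, Y):
Let Player I play a2 with probability p. Expected payoff against X: (-5)p + 8(1−p) = −13p + 8; against Y: 7p + 3(1−p) = 4p + 3.
Setting these equal: −13p + 8 = 4p + 3 ⇒ −17p = -5 ⇒ p = 5/17, and the value is (-13)·(5/17) + 8 = 71/17.
For Player II: with q = P(X), equating a2's and a3's payoffs gives −12q + 7 = 5q + 3 ⇒ q = 4/17.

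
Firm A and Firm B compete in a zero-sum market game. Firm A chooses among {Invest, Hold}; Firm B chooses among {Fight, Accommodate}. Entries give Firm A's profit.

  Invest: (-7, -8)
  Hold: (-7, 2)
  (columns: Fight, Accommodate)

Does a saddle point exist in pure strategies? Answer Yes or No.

Yes

Row minima: Invest → -8, Hold → -7; maximin = -7.
Column maxima: Fight → -7, Accommodate → 2; minimax = -7.
maximin = minimax = -7, so a saddle point exists.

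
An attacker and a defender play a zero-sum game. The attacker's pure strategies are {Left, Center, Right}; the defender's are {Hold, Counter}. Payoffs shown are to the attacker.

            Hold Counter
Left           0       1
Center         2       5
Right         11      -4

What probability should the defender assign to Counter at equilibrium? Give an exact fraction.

Row minima: Left → 0, Center → 2, Right → -4; maximin = 2.
Column maxima: Hold → 11, Counter → 5; minimax = 5.
2 ≠ 5, so there is no saddle point; optimal play is mixed.
Left is strictly dominated by Center, so the attacker never plays it.
On the remaining 2×2 (Center, Right vs Hold, Counter):
Let the attacker play Center with probability p. Expected payoff against Hold: 2p + 11(1−p) = −9p + 11; against Counter: 5p + (-4)(1−p) = 9p − 4.
Setting these equal: −9p + 11 = 9p − 4 ⇒ −18p = -15 ⇒ p = 5/6, and the value is (-9)·(5/6) + 11 = 7/2.
For the defender: with q = P(Hold), equating Center's and Right's payoffs gives −3q + 5 = 15q − 4 ⇒ q = 1/2.

1/2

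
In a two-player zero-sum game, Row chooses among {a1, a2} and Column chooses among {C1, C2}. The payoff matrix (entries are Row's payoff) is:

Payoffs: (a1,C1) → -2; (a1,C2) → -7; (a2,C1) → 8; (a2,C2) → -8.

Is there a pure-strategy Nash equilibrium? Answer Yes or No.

Row minima: a1 → -7, a2 → -8; maximin = -7.
Column maxima: C1 → 8, C2 → -7; minimax = -7.
maximin = minimax = -7, so a saddle point exists.

Yes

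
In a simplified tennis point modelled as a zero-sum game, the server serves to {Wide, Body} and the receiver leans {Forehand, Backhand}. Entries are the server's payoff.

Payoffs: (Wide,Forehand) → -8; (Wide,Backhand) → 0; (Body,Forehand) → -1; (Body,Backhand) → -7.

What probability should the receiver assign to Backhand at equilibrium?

Row minima: Wide → -8, Body → -7; maximin = -7.
Column maxima: Forehand → -1, Backhand → 0; minimax = -1.
-7 ≠ -1, so there is no saddle point; optimal play is mixed.
Let the server play Wide with probability p. Expected payoff against Forehand: (-8)p + (-1)(1−p) = −7p − 1; against Backhand: 0p + (-7)(1−p) = 7p − 7.
Setting these equal: −7p − 1 = 7p − 7 ⇒ −14p = -6 ⇒ p = 3/7, and the value is (-7)·(3/7) − 1 = -4.
For the receiver: with q = P(Forehand), equating Wide's and Body's payoffs gives −8q = 6q − 7 ⇒ q = 1/2.

1/2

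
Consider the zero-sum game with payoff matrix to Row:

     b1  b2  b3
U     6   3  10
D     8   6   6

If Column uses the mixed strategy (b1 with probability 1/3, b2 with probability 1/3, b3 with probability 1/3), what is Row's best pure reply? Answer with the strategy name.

D

Expected payoff of U: (1/3)·6 + (1/3)·3 + (1/3)·10 = 19/3.
Expected payoff of D: (1/3)·8 + (1/3)·6 + (1/3)·6 = 20/3.
The largest is 20/3, so Row's best response is D.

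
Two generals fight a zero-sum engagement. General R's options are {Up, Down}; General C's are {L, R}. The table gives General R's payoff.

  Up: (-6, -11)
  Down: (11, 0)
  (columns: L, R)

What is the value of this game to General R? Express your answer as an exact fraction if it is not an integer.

0

Row minima: Up → -11, Down → 0; maximin = 0.
Column maxima: L → 11, R → 0; minimax = 0.
Since maximin = minimax = 0, there is a saddle point and the value is 0.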